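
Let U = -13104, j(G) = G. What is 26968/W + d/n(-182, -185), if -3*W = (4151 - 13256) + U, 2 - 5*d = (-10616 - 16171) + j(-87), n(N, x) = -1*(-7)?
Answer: 199906908/259105 ≈ 771.53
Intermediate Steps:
n(N, x) = 7
d = 26876/5 (d = ⅖ - ((-10616 - 16171) - 87)/5 = ⅖ - (-26787 - 87)/5 = ⅖ - ⅕*(-26874) = ⅖ + 26874/5 = 26876/5 ≈ 5375.2)
W = 7403 (W = -((4151 - 13256) - 13104)/3 = -(-9105 - 13104)/3 = -⅓*(-22209) = 7403)
26968/W + d/n(-182, -185) = 26968/7403 + (26876/5)/7 = 26968*(1/7403) + (26876/5)*(⅐) = 26968/7403 + 26876/35 = 199906908/259105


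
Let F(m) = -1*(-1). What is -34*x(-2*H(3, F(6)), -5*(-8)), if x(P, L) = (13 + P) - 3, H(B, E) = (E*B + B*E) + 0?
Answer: 68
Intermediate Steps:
F(m) = 1
H(B, E) = 2*B*E (H(B, E) = (B*E + B*E) + 0 = 2*B*E + 0 = 2*B*E)
x(P, L) = 10 + P
-34*x(-2*H(3, F(6)), -5*(-8)) = -34*(10 - 4*3) = -34*(10 - 2*6) = -34*(10 - 12) = -34*(-2) = 68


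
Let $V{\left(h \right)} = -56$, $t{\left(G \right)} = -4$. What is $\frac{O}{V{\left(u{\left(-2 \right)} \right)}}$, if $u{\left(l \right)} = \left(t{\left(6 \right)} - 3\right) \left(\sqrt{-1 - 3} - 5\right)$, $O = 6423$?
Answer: $- \frac{6423}{56} \approx -114.7$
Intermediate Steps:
$u{\left(l \right)} = 35 - 14 i$ ($u{\left(l \right)} = \left(-4 - 3\right) \left(\sqrt{-1 - 3} - 5\right) = - 7 \left(\sqrt{-4} - 5\right) = - 7 \left(2 i - 5\right) = - 7 \left(-5 + 2 i\right) = 35 - 14 i$)
$\frac{O}{V{\left(u{\left(-2 \right)} \right)}} = \frac{6423}{-56} = 6423 \left(- \frac{1}{56}\right) = - \frac{6423}{56}$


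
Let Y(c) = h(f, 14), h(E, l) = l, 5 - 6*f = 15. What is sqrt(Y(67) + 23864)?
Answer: sqrt(23878) ≈ 154.53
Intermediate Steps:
f = -5/3 (f = 5/6 - 1/6*15 = 5/6 - 5/2 = -5/3 ≈ -1.6667)
Y(c) = 14
sqrt(Y(67) + 23864) = sqrt(14 + 23864) = sqrt(23878)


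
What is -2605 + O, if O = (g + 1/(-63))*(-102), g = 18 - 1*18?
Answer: -54671/21 ≈ -2603.4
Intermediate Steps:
g = 0 (g = 18 - 18 = 0)
O = 34/21 (O = (0 + 1/(-63))*(-102) = (0 - 1/63)*(-102) = -1/63*(-102) = 34/21 ≈ 1.6190)
-2605 + O = -2605 + 34/21 = -54671/21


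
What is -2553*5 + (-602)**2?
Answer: 349639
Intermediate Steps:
-2553*5 + (-602)**2 = -12765 + 362404 = 349639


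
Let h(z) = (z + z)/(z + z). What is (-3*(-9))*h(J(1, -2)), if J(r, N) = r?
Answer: 27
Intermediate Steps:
h(z) = 1 (h(z) = (2*z)/((2*z)) = (2*z)*(1/(2*z)) = 1)
(-3*(-9))*h(J(1, -2)) = -3*(-9)*1 = 27*1 = 27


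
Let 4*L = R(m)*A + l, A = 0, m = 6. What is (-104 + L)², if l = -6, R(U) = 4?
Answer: 44521/4 ≈ 11130.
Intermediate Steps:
L = -3/2 (L = (4*0 - 6)/4 = (0 - 6)/4 = (¼)*(-6) = -3/2 ≈ -1.5000)
(-104 + L)² = (-104 - 3/2)² = (-211/2)² = 44521/4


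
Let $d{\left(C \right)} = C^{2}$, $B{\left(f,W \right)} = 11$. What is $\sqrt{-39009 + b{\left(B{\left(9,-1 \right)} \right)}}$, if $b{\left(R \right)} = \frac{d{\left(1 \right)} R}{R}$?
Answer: $4 i \sqrt{2438} \approx 197.5 i$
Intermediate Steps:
$b{\left(R \right)} = 1$ ($b{\left(R \right)} = \frac{1^{2} R}{R} = \frac{1 R}{R} = \frac{R}{R} = 1$)
$\sqrt{-39009 + b{\left(B{\left(9,-1 \right)} \right)}} = \sqrt{-39009 + 1} = \sqrt{-39008} = 4 i \sqrt{2438}$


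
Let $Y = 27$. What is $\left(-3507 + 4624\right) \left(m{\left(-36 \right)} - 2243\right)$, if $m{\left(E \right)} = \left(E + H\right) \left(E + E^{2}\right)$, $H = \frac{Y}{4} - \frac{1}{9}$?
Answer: $-43828846$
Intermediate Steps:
$H = \frac{239}{36}$ ($H = \frac{27}{4} - \frac{1}{9} = \frac{239}{36} \approx 6.6389$)
$m{\left(E \right)} = \left(\frac{239}{36} + E\right) \left(E + E^{2}\right)$ ($m{\left(E \right)} = \left(E + \frac{239}{36}\right) \left(E + E^{2}\right) = \left(\frac{239}{36} + E\right) \left(E + E^{2}\right)$)
$\left(-3507 + 4624\right) \left(m{\left(-36 \right)} - 2243\right) = \left(-3507 + 4624\right) \left(\frac{1}{36} \left(-36\right) \left(239 + 36 \left(-36\right)^{2} + 275 \left(-36\right)\right) - 2243\right) = 1117 \left(\frac{1}{36} \left(-36\right) \left(239 + 36 \cdot 1296 - 9900\right) - 2243\right) = 1117 \left(\frac{1}{36} \left(-36\right) \left(239 + 46656 - 9900\right) - 2243\right) = 1117 \left(\frac{1}{36} \left(-36\right) 36995 - 2243\right) = 1117 \left(-36995 - 2243\right) = 1117 \left(-39238\right) = -43828846$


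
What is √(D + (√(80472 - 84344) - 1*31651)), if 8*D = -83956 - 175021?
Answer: √(-1024370 + 704*I*√2)/4 ≈ 0.12296 + 253.03*I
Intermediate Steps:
D = -258977/8 (D = (-83956 - 175021)/8 = (⅛)*(-258977) = -258977/8 ≈ -32372.)
√(D + (√(80472 - 84344) - 1*31651)) = √(-258977/8 + (√(80472 - 84344) - 1*31651)) = √(-258977/8 + (√(-3872) - 31651)) = √(-258977/8 + (44*I*√2 - 31651)) = √(-258977/8 + (-31651 + 44*I*√2)) = √(-512185/8 + 44*I*√2)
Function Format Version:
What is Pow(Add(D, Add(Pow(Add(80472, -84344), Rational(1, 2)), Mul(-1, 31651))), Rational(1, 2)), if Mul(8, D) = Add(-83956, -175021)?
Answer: Mul(Rational(1, 4), Pow(Add(-1024370, Mul(704, I, Pow(2, Rational(1, 2)))), Rational(1, 2))) ≈ Add(0.12296, Mul(253.03, I))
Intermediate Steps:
D = Rational(-258977, 8) (D = Mul(Rational(1, 8), Add(-83956, -175021)) = Mul(Rational(1, 8), -258977) = Rational(-258977, 8) ≈ -32372.)
Pow(Add(D, Add(Pow(Add(80472, -84344), Rational(1, 2)), Mul(-1, 31651))), Rational(1, 2)) = Pow(Add(Rational(-258977, 8), Add(Pow(Add(80472, -84344), Rational(1, 2)), Mul(-1, 31651))), Rational(1, 2)) = Pow(Add(Rational(-258977, 8), Add(Pow(-3872, Rational(1, 2)), -31651)), Rational(1, 2)) = Pow(Add(Rational(-258977, 8), Add(Mul(44, I, Pow(2, Rational(1, 2))), -31651)), Rational(1, 2)) = Pow(Add(Rational(-258977, 8), Add(-31651, Mul(44, I, Pow(2, Rational(1, 2))))), Rational(1, 2)) = Pow(Add(Rational(-512185, 8), Mul(44, I, Pow(2, Rational(1, 2)))), Rational(1, 2))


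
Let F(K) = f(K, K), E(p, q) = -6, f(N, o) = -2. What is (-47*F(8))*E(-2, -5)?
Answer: -564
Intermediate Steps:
F(K) = -2
(-47*F(8))*E(-2, -5) = -47*(-2)*(-6) = 94*(-6) = -564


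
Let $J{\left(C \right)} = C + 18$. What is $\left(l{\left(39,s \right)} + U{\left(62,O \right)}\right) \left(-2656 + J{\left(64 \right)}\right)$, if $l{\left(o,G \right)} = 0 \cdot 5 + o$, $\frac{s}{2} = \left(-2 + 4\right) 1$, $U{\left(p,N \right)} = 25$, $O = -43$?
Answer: $-164736$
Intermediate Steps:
$J{\left(C \right)} = 18 + C$
$s = 4$ ($s = 2 \left(-2 + 4\right) 1 = 2 \cdot 2 \cdot 1 = 2 \cdot 2 = 4$)
$l{\left(o,G \right)} = o$ ($l{\left(o,G \right)} = 0 + o = o$)
$\left(l{\left(39,s \right)} + U{\left(62,O \right)}\right) \left(-2656 + J{\left(64 \right)}\right) = \left(39 + 25\right) \left(-2656 + \left(18 + 64\right)\right) = 64 \left(-2656 + 82\right) = 64 \left(-2574\right) = -164736$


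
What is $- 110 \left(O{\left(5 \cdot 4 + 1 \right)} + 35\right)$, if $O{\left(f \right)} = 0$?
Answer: $-3850$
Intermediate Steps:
$- 110 \left(O{\left(5 \cdot 4 + 1 \right)} + 35\right) = - 110 \left(0 + 35\right) = \left(-110\right) 35 = -3850$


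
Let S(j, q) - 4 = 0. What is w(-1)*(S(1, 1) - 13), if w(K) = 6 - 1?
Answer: -45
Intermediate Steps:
S(j, q) = 4 (S(j, q) = 4 + 0 = 4)
w(K) = 5
w(-1)*(S(1, 1) - 13) = 5*(4 - 13) = 5*(-9) = -45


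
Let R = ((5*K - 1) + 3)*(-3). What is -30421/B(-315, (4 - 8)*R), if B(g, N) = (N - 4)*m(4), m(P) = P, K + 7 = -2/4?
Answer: 30421/1720 ≈ 17.687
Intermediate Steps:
K = -15/2 (K = -7 - 2/4 = -7 - 2*1/4 = -7 - 1/2 = -15/2 ≈ -7.5000)
R = 213/2 (R = ((5*(-15/2) - 1) + 3)*(-3) = ((-75/2 - 1) + 3)*(-3) = (-77/2 + 3)*(-3) = -71/2*(-3) = 213/2 ≈ 106.50)
B(g, N) = -16 + 4*N (B(g, N) = (N - 4)*4 = (-4 + N)*4 = -16 + 4*N)
-30421/B(-315, (4 - 8)*R) = -30421/(-16 + 4*((4 - 8)*(213/2))) = -30421/(-16 + 4*(-4*213/2)) = -30421/(-16 + 4*(-426)) = -30421/(-16 - 1704) = -30421/(-1720) = -30421*(-1/1720) = 30421/1720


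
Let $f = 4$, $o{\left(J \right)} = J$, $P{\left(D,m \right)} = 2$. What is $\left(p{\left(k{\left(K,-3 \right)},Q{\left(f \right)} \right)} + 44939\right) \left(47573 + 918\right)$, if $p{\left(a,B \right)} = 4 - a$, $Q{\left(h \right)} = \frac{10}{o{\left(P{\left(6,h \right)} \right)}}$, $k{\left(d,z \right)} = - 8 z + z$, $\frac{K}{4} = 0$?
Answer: $2178312702$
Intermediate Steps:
$K = 0$ ($K = 4 \cdot 0 = 0$)
$k{\left(d,z \right)} = - 7 z$
$Q{\left(h \right)} = 5$ ($Q{\left(h \right)} = \frac{10}{2} = 10 \cdot \frac{1}{2} = 5$)
$\left(p{\left(k{\left(K,-3 \right)},Q{\left(f \right)} \right)} + 44939\right) \left(47573 + 918\right) = \left(\left(4 - \left(-7\right) \left(-3\right)\right) + 44939\right) \left(47573 + 918\right) = \left(\left(4 - 21\right) + 44939\right) 48491 = \left(-17 + 44939\right) 48491 = 44922 \cdot 48491 = 2178312702$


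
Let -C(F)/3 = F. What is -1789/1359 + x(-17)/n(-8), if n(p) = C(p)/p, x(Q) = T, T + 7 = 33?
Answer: -13567/1359 ≈ -9.9831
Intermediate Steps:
T = 26 (T = -7 + 33 = 26)
C(F) = -3*F
x(Q) = 26
n(p) = -3 (n(p) = (-3*p)/p = -3)
-1789/1359 + x(-17)/n(-8) = -1789/1359 + 26/(-3) = -1789*1/1359 + 26*(-⅓) = -1789/1359 - 26/3 = -13567/1359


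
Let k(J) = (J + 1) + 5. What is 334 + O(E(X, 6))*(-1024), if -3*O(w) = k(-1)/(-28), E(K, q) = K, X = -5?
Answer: 5734/21 ≈ 273.05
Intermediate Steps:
k(J) = 6 + J (k(J) = (1 + J) + 5 = 6 + J)
O(w) = 5/84 (O(w) = -(6 - 1)/(3*(-28)) = -5*(-1)/(3*28) = -1/3*(-5/28) = 5/84)
334 + O(E(X, 6))*(-1024) = 334 + (5/84)*(-1024) = 334 - 1280/21 = 5734/21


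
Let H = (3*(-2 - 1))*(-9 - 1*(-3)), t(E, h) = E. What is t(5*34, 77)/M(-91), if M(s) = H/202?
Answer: 17170/27 ≈ 635.93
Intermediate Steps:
H = 54 (H = (3*(-3))*(-9 + 3) = -9*(-6) = 54)
M(s) = 27/101 (M(s) = 54/202 = 54*(1/202) = 27/101)
t(5*34, 77)/M(-91) = (5*34)/(27/101) = 170*(101/27) = 17170/27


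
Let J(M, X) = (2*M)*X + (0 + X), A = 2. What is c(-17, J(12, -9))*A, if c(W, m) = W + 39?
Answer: 44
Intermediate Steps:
J(M, X) = X + 2*M*X (J(M, X) = 2*M*X + X = X + 2*M*X)
c(W, m) = 39 + W
c(-17, J(12, -9))*A = (39 - 17)*2 = 22*2 = 44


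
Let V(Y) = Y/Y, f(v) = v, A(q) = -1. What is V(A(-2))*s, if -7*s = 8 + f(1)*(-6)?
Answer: -2/7 ≈ -0.28571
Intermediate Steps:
V(Y) = 1
s = -2/7 (s = -(8 + 1*(-6))/7 = -(8 - 6)/7 = -⅐*2 = -2/7 ≈ -0.28571)
V(A(-2))*s = 1*(-2/7) = -2/7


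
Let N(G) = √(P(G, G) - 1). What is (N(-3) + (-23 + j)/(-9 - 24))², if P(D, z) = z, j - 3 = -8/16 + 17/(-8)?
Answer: -246023/69696 + 181*I/66 ≈ -3.5299 + 2.7424*I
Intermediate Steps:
j = 3/8 (j = 3 + (-8/16 + 17/(-8)) = 3 + (-8*1/16 + 17*(-⅛)) = 3 + (-½ - 17/8) = 3 - 21/8 = 3/8 ≈ 0.37500)
N(G) = √(-1 + G) (N(G) = √(G - 1) = √(-1 + G))
(N(-3) + (-23 + j)/(-9 - 24))² = (√(-1 - 3) + (-23 + 3/8)/(-9 - 24))² = (√(-4) - 181/8/(-33))² = (2*I - 181/8*(-1/33))² = (2*I + 181/264)² = (181/264 + 2*I)²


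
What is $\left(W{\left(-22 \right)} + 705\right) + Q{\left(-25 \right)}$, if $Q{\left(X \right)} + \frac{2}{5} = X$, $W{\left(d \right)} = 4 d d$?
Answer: $\frac{13078}{5} \approx 2615.6$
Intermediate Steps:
$W{\left(d \right)} = 4 d^{2}$
$Q{\left(X \right)} = - \frac{2}{5} + X$
$\left(W{\left(-22 \right)} + 705\right) + Q{\left(-25 \right)} = \left(4 \left(-22\right)^{2} + 705\right) - \frac{127}{5} = \left(4 \cdot 484 + 705\right) - \frac{127}{5} = \left(1936 + 705\right) - \frac{127}{5} = 2641 - \frac{127}{5} = \frac{13078}{5}$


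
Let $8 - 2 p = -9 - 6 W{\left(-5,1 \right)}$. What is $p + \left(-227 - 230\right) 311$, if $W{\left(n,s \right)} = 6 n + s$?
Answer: $- \frac{284411}{2} \approx -1.4221 \cdot 10^{5}$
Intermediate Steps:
$W{\left(n,s \right)} = s + 6 n$
$p = - \frac{157}{2}$ ($p = 4 - \frac{-9 - 6 \left(1 + 6 \left(-5\right)\right)}{2} = 4 - \frac{-9 - 6 \left(1 - 30\right)}{2} = 4 - \frac{-9 - -174}{2} = 4 - \frac{-9 + 174}{2} = 4 - \frac{165}{2} = - \frac{157}{2} \approx -78.5$)
$p + \left(-227 - 230\right) 311 = - \frac{157}{2} + \left(-227 - 230\right) 311 = - \frac{157}{2} - 142127 = - \frac{284411}{2}$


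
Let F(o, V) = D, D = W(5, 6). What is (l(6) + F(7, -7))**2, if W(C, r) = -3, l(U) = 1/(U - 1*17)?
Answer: 1156/121 ≈ 9.5537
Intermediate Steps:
l(U) = 1/(-17 + U) (l(U) = 1/(U - 17) = 1/(-17 + U))
D = -3
F(o, V) = -3
(l(6) + F(7, -7))**2 = (1/(-17 + 6) - 3)**2 = (1/(-11) - 3)**2 = (-1/11 - 3)**2 = (-34/11)**2 = 1156/121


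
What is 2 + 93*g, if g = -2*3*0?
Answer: 2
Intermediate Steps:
g = 0 (g = -6*0 = 0)
2 + 93*g = 2 + 93*0 = 2 + 0 = 2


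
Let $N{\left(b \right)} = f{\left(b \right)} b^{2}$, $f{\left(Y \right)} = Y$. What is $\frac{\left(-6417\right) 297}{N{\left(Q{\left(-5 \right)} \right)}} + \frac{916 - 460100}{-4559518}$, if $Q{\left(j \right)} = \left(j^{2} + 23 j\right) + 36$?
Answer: $\frac{18028925453}{1477283832} \approx 12.204$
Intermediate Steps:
$Q{\left(j \right)} = 36 + j^{2} + 23 j$
$N{\left(b \right)} = b^{3}$ ($N{\left(b \right)} = b b^{2} = b^{3}$)
$\frac{\left(-6417\right) 297}{N{\left(Q{\left(-5 \right)} \right)}} + \frac{916 - 460100}{-4559518} = \frac{\left(-6417\right) 297}{\left(36 + \left(-5\right)^{2} + 23 \left(-5\right)\right)^{3}} + \frac{916 - 460100}{-4559518} = - \frac{1905849}{\left(36 + 25 - 115\right)^{3}} + \left(916 - 460100\right) \left(- \frac{1}{4559518}\right) = - \frac{1905849}{\left(-54\right)^{3}} - - \frac{229592}{2279759} = - \frac{1905849}{-157464} + \frac{229592}{2279759} = \left(-1905849\right) \left(- \frac{1}{157464}\right) + \frac{229592}{2279759} = \frac{7843}{648} + \frac{229592}{2279759} = \frac{18028925453}{1477283832}$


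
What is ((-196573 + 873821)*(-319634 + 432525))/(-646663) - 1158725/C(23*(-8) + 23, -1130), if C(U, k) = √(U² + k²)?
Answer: -76455203968/646663 - 1158725*√7709/100217 ≈ -1.1925e+5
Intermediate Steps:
((-196573 + 873821)*(-319634 + 432525))/(-646663) - 1158725/C(23*(-8) + 23, -1130) = ((-196573 + 873821)*(-319634 + 432525))/(-646663) - 1158725/√((23*(-8) + 23)² + (-1130)²) = (677248*112891)*(-1/646663) - 1158725/√((-184 + 23)² + 1276900) = 76455203968*(-1/646663) - 1158725/√((-161)² + 1276900) = -76455203968/646663 - 1158725/√(25921 + 1276900) = -76455203968/646663 - 1158725*√7709/100217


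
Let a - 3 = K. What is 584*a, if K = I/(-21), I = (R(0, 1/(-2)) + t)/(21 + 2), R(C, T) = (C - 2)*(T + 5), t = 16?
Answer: 120304/69 ≈ 1743.5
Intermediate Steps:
R(C, T) = (-2 + C)*(5 + T)
I = 7/23 (I = ((-10 - 2/(-2) + 5*0 + 0/(-2)) + 16)/(21 + 2) = ((-10 - 2*(-1/2) + 0 + 0*(-1/2)) + 16)/23 = ((-10 + 1 + 0 + 0) + 16)*(1/23) = (-9 + 16)*(1/23) = 7*(1/23) = 7/23 ≈ 0.30435)
K = -1/69 (K = (7/23)/(-21) = (7/23)*(-1/21) = -1/69 ≈ -0.014493)
a = 206/69 (a = 3 - 1/69 = 206/69 ≈ 2.9855)
584*a = 584*(206/69) = 120304/69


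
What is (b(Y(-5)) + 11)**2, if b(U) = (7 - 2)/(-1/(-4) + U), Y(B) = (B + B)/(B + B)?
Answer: 225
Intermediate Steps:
Y(B) = 1 (Y(B) = (2*B)/((2*B)) = (2*B)*(1/(2*B)) = 1)
b(U) = 5/(1/4 + U) (b(U) = 5/(-1*(-1/4) + U) = 5/(1/4 + U))
(b(Y(-5)) + 11)**2 = (20/(1 + 4*1) + 11)**2 = (20/(1 + 4) + 11)**2 = (20/5 + 11)**2 = (20*(1/5) + 11)**2 = (4 + 11)**2 = 15**2 = 225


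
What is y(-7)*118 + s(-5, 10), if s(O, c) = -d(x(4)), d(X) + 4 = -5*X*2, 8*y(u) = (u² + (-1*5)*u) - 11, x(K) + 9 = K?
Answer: 4123/4 ≈ 1030.8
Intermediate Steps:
x(K) = -9 + K
y(u) = -11/8 - 5*u/8 + u²/8 (y(u) = ((u² + (-1*5)*u) - 11)/8 = ((u² - 5*u) - 11)/8 = (-11 + u² - 5*u)/8 = -11/8 - 5*u/8 + u²/8)
d(X) = -4 - 10*X (d(X) = -4 - 5*X*2 = -4 - 10*X)
s(O, c) = -46 (s(O, c) = -(-4 - 10*(-9 + 4)) = -(-4 - 10*(-5)) = -(-4 + 50) = -1*46 = -46)
y(-7)*118 + s(-5, 10) = (-11/8 - 5/8*(-7) + (⅛)*(-7)²)*118 - 46 = (-11/8 + 35/8 + (⅛)*49)*118 - 46 = (-11/8 + 35/8 + 49/8)*118 - 46 = (73/8)*118 - 46 = 4307/4 - 46 = 4123/4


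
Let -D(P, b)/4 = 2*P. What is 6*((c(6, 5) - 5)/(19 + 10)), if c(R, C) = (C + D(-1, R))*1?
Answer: 48/29 ≈ 1.6552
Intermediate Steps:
D(P, b) = -8*P
c(R, C) = 8 + C (c(R, C) = (C - 8*(-1))*1 = (C + 8)*1 = (8 + C)*1 = 8 + C)
6*((c(6, 5) - 5)/(19 + 10)) = 6*(((8 + 5) - 5)/(19 + 10)) = 6*((13 - 5)/29) = 6*(8*(1/29)) = 6*(8/29) = 48/29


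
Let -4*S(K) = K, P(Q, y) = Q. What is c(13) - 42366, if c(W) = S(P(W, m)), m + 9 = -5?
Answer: -169477/4 ≈ -42369.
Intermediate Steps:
m = -14 (m = -9 - 5 = -14)
S(K) = -K/4
c(W) = -W/4
c(13) - 42366 = -¼*13 - 42366 = -13/4 - 42366 = -169477/4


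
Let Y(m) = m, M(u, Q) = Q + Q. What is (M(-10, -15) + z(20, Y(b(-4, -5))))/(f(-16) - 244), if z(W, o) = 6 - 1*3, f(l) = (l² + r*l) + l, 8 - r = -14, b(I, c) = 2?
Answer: 27/356 ≈ 0.075843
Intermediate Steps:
r = 22 (r = 8 - 1*(-14) = 8 + 14 = 22)
M(u, Q) = 2*Q
f(l) = l² + 23*l (f(l) = (l² + 22*l) + l = l² + 23*l)
z(W, o) = 3 (z(W, o) = 6 - 3 = 3)
(M(-10, -15) + z(20, Y(b(-4, -5))))/(f(-16) - 244) = (2*(-15) + 3)/(-16*(23 - 16) - 244) = (-30 + 3)/(-16*7 - 244) = -27/(-112 - 244) = -27/(-356) = -27*(-1/356) = 27/356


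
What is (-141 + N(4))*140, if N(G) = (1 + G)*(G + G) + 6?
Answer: -13300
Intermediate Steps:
N(G) = 6 + 2*G*(1 + G) (N(G) = (1 + G)*(2*G) + 6 = 2*G*(1 + G) + 6 = 6 + 2*G*(1 + G))
(-141 + N(4))*140 = (-141 + (6 + 2*4 + 2*4**2))*140 = (-141 + (6 + 8 + 2*16))*140 = (-141 + (6 + 8 + 32))*140 = (-141 + 46)*140 = -95*140 = -13300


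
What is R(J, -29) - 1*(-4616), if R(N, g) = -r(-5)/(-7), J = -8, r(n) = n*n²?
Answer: 32187/7 ≈ 4598.1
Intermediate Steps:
r(n) = n³
R(N, g) = -125/7 (R(N, g) = -(-5)³/(-7) = -(-125)*(-1)/7 = -1*125/7 = -125/7)
R(J, -29) - 1*(-4616) = -125/7 - 1*(-4616) = -125/7 + 4616 = 32187/7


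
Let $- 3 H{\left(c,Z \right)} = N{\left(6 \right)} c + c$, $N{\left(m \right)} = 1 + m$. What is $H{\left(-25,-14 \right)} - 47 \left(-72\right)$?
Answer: $\frac{10352}{3} \approx 3450.7$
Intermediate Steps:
$H{\left(c,Z \right)} = - \frac{8 c}{3}$ ($H{\left(c,Z \right)} = - \frac{\left(1 + 6\right) c + c}{3} = - \frac{7 c + c}{3} = - \frac{8 c}{3}$)
$H{\left(-25,-14 \right)} - 47 \left(-72\right) = \left(- \frac{8}{3}\right) \left(-25\right) - 47 \left(-72\right) = \frac{200}{3} - -3384 = \frac{200}{3} + 3384 = \frac{10352}{3}$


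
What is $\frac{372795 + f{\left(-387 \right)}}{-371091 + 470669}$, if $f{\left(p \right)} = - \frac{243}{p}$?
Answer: $\frac{8015106}{2140927} \approx 3.7438$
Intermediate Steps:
$\frac{372795 + f{\left(-387 \right)}}{-371091 + 470669} = \frac{372795 - \frac{243}{-387}}{-371091 + 470669} = \frac{372795 - - \frac{27}{43}}{99578} = \left(372795 + \frac{27}{43}\right) \frac{1}{99578} = \frac{16030212}{43} \cdot \frac{1}{99578} = \frac{8015106}{2140927}$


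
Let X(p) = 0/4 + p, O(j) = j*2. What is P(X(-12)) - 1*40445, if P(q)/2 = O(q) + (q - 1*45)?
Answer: -40607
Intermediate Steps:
O(j) = 2*j
X(p) = p (X(p) = 0*(¼) + p = 0 + p = p)
P(q) = -90 + 6*q (P(q) = 2*(2*q + (q - 1*45)) = 2*(2*q + (q - 45)) = 2*(2*q + (-45 + q)) = 2*(-45 + 3*q) = -90 + 6*q)
P(X(-12)) - 1*40445 = (-90 + 6*(-12)) - 1*40445 = (-90 - 72) - 40445 = -162 - 40445 = -40607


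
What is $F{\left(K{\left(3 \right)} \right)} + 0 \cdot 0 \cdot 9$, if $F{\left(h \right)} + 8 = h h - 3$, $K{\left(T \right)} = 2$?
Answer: $-7$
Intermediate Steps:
$F{\left(h \right)} = -11 + h^{2}$ ($F{\left(h \right)} = -8 + \left(h h - 3\right) = -8 + \left(h^{2} - 3\right) = -8 + \left(-3 + h^{2}\right) = -11 + h^{2}$)
$F{\left(K{\left(3 \right)} \right)} + 0 \cdot 0 \cdot 9 = \left(-11 + 2^{2}\right) + 0 \cdot 0 \cdot 9 = \left(-11 + 4\right) + 0 \cdot 9 = -7 + 0 = -7$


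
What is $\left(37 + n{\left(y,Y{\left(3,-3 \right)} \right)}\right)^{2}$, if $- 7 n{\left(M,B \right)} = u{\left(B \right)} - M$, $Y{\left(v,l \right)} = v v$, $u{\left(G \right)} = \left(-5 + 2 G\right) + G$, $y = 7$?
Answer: $\frac{59536}{49} \approx 1215.0$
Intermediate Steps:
$u{\left(G \right)} = -5 + 3 G$
$Y{\left(v,l \right)} = v^{2}$
$n{\left(M,B \right)} = \frac{5}{7} - \frac{3 B}{7} + \frac{M}{7}$ ($n{\left(M,B \right)} = - \frac{\left(-5 + 3 B\right) - M}{7} = - \frac{-5 - M + 3 B}{7} = \frac{5}{7} - \frac{3 B}{7} + \frac{M}{7}$)
$\left(37 + n{\left(y,Y{\left(3,-3 \right)} \right)}\right)^{2} = \left(37 + \left(\frac{5}{7} - \frac{3 \cdot 3^{2}}{7} + \frac{1}{7} \cdot 7\right)\right)^{2} = \left(37 + \left(\frac{5}{7} - \frac{27}{7} + 1\right)\right)^{2} = \left(37 - \frac{15}{7}\right)^{2} = \left(\frac{244}{7}\right)^{2} = \frac{59536}{49}$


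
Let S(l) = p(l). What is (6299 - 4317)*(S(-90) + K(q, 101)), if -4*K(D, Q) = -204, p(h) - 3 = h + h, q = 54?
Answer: -249732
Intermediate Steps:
p(h) = 3 + 2*h (p(h) = 3 + (h + h) = 3 + 2*h)
K(D, Q) = 51 (K(D, Q) = -1/4*(-204) = 51)
S(l) = 3 + 2*l
(6299 - 4317)*(S(-90) + K(q, 101)) = (6299 - 4317)*((3 + 2*(-90)) + 51) = 1982*((3 - 180) + 51) = 1982*(-177 + 51) = 1982*(-126) = -249732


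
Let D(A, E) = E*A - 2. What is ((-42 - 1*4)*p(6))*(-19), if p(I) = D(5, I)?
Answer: 24472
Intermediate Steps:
D(A, E) = -2 + A*E (D(A, E) = A*E - 2 = -2 + A*E)
p(I) = -2 + 5*I
((-42 - 1*4)*p(6))*(-19) = ((-42 - 1*4)*(-2 + 5*6))*(-19) = ((-42 - 4)*(-2 + 30))*(-19) = -46*28*(-19) = -1288*(-19) = 24472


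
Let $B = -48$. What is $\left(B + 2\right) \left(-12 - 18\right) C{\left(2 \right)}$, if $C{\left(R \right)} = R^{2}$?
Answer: $5520$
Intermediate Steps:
$\left(B + 2\right) \left(-12 - 18\right) C{\left(2 \right)} = \left(-48 + 2\right) \left(-12 - 18\right) 2^{2} = \left(-46\right) \left(-30\right) 4 = 1380 \cdot 4 = 5520$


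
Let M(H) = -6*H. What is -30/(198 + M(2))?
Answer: -5/31 ≈ -0.16129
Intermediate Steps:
-30/(198 + M(2)) = -30/(198 - 6*2) = -30/(198 - 12) = -30/186 = -30*1/186 = -5/31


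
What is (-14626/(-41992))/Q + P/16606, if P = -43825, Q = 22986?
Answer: -10575219782261/4007144506968 ≈ -2.6391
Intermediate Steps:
(-14626/(-41992))/Q + P/16606 = -14626/(-41992)/22986 - 43825/16606 = -14626*(-1/41992)*(1/22986) - 43825*1/16606 = (7313/20996)*(1/22986) - 43825/16606 = 7313/482614056 - 43825/16606 = -10575219782261/4007144506968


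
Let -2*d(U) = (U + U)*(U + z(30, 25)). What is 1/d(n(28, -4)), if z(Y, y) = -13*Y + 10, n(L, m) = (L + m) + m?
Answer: 1/7200 ≈ 0.00013889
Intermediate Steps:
n(L, m) = L + 2*m
z(Y, y) = 10 - 13*Y
d(U) = -U*(-380 + U) (d(U) = -(U + U)*(U + (10 - 13*30))/2 = -2*U*(U + (10 - 390))/2 = -2*U*(U - 380)/2 = -2*U*(-380 + U)/2 = -U*(-380 + U))
1/d(n(28, -4)) = 1/((28 + 2*(-4))*(380 - (28 + 2*(-4)))) = 1/((28 - 8)*(380 - (28 - 8))) = 1/(20*(380 - 1*20)) = 1/(20*(380 - 20)) = 1/(20*360) = 1/7200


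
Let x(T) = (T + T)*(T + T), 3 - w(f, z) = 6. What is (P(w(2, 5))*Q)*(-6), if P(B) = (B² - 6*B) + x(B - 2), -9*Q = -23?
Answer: -5842/3 ≈ -1947.3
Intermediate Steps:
w(f, z) = -3 (w(f, z) = 3 - 1*6 = 3 - 6 = -3)
x(T) = 4*T² (x(T) = (2*T)*(2*T) = 4*T²)
Q = 23/9 (Q = -⅑*(-23) = 23/9 ≈ 2.5556)
P(B) = B² - 6*B + 4*(-2 + B)² (P(B) = (B² - 6*B) + 4*(B - 2)² = (B² - 6*B) + 4*(-2 + B)² = B² - 6*B + 4*(-2 + B)²)
(P(w(2, 5))*Q)*(-6) = ((16 - 22*(-3) + 5*(-3)²)*(23/9))*(-6) = ((16 + 66 + 5*9)*(23/9))*(-6) = ((16 + 66 + 45)*(23/9))*(-6) = (127*(23/9))*(-6) = (2921/9)*(-6) = -5842/3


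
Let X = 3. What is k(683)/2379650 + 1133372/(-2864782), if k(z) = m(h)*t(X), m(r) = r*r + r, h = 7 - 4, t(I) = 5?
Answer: -134842839644/340858924315 ≈ -0.39560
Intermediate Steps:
h = 3
m(r) = r + r² (m(r) = r² + r = r + r²)
k(z) = 60 (k(z) = (3*(1 + 3))*5 = (3*4)*5 = 12*5 = 60)
k(683)/2379650 + 1133372/(-2864782) = 60/2379650 + 1133372/(-2864782) = 60*(1/2379650) + 1133372*(-1/2864782) = 6/237965 - 566686/1432391 = -134842839644/340858924315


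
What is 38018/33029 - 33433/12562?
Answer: -626676441/414910298 ≈ -1.5104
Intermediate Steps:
38018/33029 - 33433/12562 = -626676441/414910298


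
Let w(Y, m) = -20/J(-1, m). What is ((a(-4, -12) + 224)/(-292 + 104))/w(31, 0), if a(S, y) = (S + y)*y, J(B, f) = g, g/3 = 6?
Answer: 468/235 ≈ 1.9915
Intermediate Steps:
g = 18 (g = 3*6 = 18)
J(B, f) = 18
a(S, y) = y*(S + y)
w(Y, m) = -10/9 (w(Y, m) = -20/18 = -20*1/18 = -10/9)
((a(-4, -12) + 224)/(-292 + 104))/w(31, 0) = ((-12*(-4 - 12) + 224)/(-292 + 104))/(-10/9) = ((-12*(-16) + 224)/(-188))*(-9/10) = ((192 + 224)*(-1/188))*(-9/10) = (416*(-1/188))*(-9/10) = -104/47*(-9/10) = 468/235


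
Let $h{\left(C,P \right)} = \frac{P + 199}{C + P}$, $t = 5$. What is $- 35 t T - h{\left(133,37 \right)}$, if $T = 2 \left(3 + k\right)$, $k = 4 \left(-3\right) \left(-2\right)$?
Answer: $- \frac{803368}{85} \approx -9451.4$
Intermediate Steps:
$k = 24$ ($k = \left(-12\right) \left(-2\right) = 24$)
$h{\left(C,P \right)} = \frac{199 + P}{C + P}$
$T = 54$ ($T = 2 \left(3 + 24\right) = 2 \cdot 27 = 54$)
$- 35 t T - h{\left(133,37 \right)} = \left(-35\right) 5 \cdot 54 - \frac{199 + 37}{133 + 37} = \left(-175\right) 54 - \frac{1}{170} \cdot 236 = -9450 - \frac{1}{170} \cdot 236 = -9450 - \frac{118}{85} = - \frac{803368}{85}$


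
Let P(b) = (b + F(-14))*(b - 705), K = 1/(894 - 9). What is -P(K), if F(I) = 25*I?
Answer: -193259835076/783225 ≈ -2.4675e+5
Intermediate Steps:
K = 1/885 ≈ 0.0011299
P(b) = (-705 + b)*(-350 + b) (P(b) = (b + 25*(-14))*(b - 705) = (b - 350)*(-705 + b) = (-350 + b)*(-705 + b) = (-705 + b)*(-350 + b))
-P(K) = -(246750 + (1/885)**2 - 1055*1/885) = -(246750 + 1/783225 - 211/177) = -1*193259835076/783225 = -193259835076/783225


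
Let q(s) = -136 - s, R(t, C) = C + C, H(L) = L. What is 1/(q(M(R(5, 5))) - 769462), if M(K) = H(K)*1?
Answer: -1/769608 ≈ -1.2994e-6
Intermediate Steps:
R(t, C) = 2*C
M(K) = K (M(K) = K*1 = K)
1/(q(M(R(5, 5))) - 769462) = 1/((-136 - 2*5) - 769462) = 1/((-136 - 1*10) - 769462) = 1/((-136 - 10) - 769462) = 1/(-146 - 769462) = 1/(-769608) = -1/769608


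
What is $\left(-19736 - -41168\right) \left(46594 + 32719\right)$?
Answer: $1699836216$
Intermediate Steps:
$\left(-19736 - -41168\right) \left(46594 + 32719\right) = \left(-19736 + 41168\right) 79313 = 21432 \cdot 79313 = 1699836216$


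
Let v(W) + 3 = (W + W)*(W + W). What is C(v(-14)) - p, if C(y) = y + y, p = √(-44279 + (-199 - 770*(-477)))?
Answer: 1562 - 42*√183 ≈ 993.83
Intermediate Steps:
v(W) = -3 + 4*W² (v(W) = -3 + (W + W)*(W + W) = -3 + (2*W)*(2*W) = -3 + 4*W²)
p = 42*√183 (p = √(-44279 + (-199 + 367290)) = √(-44279 + 367091) = √322812 = 42*√183 ≈ 568.17)
C(y) = 2*y
C(v(-14)) - p = 2*(-3 + 4*(-14)²) - 42*√183 = 2*(-3 + 4*196) - 42*√183 = 2*(-3 + 784) - 42*√183 = 2*781 - 42*√183 = 1562 - 42*√183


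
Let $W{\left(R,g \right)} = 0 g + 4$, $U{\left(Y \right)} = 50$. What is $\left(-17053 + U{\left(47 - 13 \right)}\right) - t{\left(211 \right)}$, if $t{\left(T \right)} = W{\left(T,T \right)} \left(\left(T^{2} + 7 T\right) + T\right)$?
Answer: $-201839$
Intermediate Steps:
$W{\left(R,g \right)} = 4$ ($W{\left(R,g \right)} = 0 + 4 = 4$)
$t{\left(T \right)} = 4 T^{2} + 32 T$ ($t{\left(T \right)} = 4 \left(\left(T^{2} + 7 T\right) + T\right) = 4 \left(T^{2} + 8 T\right) = 4 T^{2} + 32 T$)
$\left(-17053 + U{\left(47 - 13 \right)}\right) - t{\left(211 \right)} = \left(-17053 + 50\right) - 4 \cdot 211 \left(8 + 211\right) = -17003 - 4 \cdot 211 \cdot 219 = -17003 - 184836 = -201839$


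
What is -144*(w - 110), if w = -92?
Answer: 29088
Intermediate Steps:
-144*(w - 110) = -144*(-92 - 110) = -144*(-202) = 29088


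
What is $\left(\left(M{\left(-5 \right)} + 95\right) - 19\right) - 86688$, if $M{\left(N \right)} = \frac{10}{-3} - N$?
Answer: $- \frac{259831}{3} \approx -86610.0$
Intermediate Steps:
$M{\left(N \right)} = - \frac{10}{3} - N$ ($M{\left(N \right)} = 10 \left(- \frac{1}{3}\right) - N = - \frac{10}{3} - N$)
$\left(\left(M{\left(-5 \right)} + 95\right) - 19\right) - 86688 = \left(\left(\left(- \frac{10}{3} - -5\right) + 95\right) - 19\right) - 86688 = \left(\left(\left(- \frac{10}{3} + 5\right) + 95\right) - 19\right) - 86688 = \left(\left(\frac{5}{3} + 95\right) - 19\right) - 86688 = \left(\frac{290}{3} - 19\right) - 86688 = \frac{233}{3} - 86688 = - \frac{259831}{3}$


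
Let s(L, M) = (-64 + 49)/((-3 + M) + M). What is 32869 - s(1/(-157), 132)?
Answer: 2859608/87 ≈ 32869.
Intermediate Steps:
s(L, M) = -15/(-3 + 2*M)
32869 - s(1/(-157), 132) = 32869 - (-15)/(-3 + 2*132) = 32869 - (-15)/(-3 + 264) = 32869 - (-15)/261 = 32869 - 1*(-5/87) = 32869 + 5/87 = 2859608/87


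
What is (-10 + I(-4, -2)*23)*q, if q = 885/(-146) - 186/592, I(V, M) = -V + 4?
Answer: -11985903/10804 ≈ -1109.4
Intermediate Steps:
I(V, M) = 4 - V
q = -137769/21608 (q = 885*(-1/146) - 186*1/592 = -885/146 - 93/296 = -137769/21608 ≈ -6.3758)
(-10 + I(-4, -2)*23)*q = (-10 + (4 - 1*(-4))*23)*(-137769/21608) = (-10 + (4 + 4)*23)*(-137769/21608) = (-10 + 8*23)*(-137769/21608) = (-10 + 184)*(-137769/21608) = 174*(-137769/21608) = -11985903/10804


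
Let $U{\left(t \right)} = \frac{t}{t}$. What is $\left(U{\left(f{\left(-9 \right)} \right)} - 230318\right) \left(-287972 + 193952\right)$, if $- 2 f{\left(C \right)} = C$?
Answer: $21654404340$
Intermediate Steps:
$f{\left(C \right)} = - \frac{C}{2}$
$U{\left(t \right)} = 1$
$\left(U{\left(f{\left(-9 \right)} \right)} - 230318\right) \left(-287972 + 193952\right) = \left(1 - 230318\right) \left(-287972 + 193952\right) = \left(-230317\right) \left(-94020\right) = 21654404340$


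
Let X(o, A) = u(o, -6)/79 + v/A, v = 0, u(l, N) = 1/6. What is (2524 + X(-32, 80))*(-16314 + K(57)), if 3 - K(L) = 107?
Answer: -9821058793/237 ≈ -4.1439e+7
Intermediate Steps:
u(l, N) = 1/6
K(L) = -104 (K(L) = 3 - 1*107 = 3 - 107 = -104)
X(o, A) = 1/474 (X(o, A) = (1/6)/79 + 0/A = (1/6)*(1/79) + 0 = 1/474 + 0 = 1/474)
(2524 + X(-32, 80))*(-16314 + K(57)) = (2524 + 1/474)*(-16314 - 104) = (1196377/474)*(-16418) = -9821058793/237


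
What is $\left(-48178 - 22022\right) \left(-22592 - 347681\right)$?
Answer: $25993164600$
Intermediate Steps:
$\left(-48178 - 22022\right) \left(-22592 - 347681\right) = \left(-48178 - 22022\right) \left(-370273\right) = \left(-70200\right) \left(-370273\right) = 25993164600$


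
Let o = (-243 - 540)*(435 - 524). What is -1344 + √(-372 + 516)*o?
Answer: 834900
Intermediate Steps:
o = 69687 (o = -783*(-89) = 69687)
-1344 + √(-372 + 516)*o = -1344 + √(-372 + 516)*69687 = -1344 + √144*69687 = -1344 + 12*69687 = -1344 + 836244 = 834900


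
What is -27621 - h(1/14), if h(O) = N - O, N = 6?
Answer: -386777/14 ≈ -27627.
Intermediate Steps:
h(O) = 6 - O
-27621 - h(1/14) = -27621 - (6 - 1/14) = -27621 - 1*83/14 = -27621 - 83/14 = -386777/14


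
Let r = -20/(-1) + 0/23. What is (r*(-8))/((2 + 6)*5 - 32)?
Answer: -20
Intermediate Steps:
r = 20 (r = -20*(-1) + 0*(1/23) = 20 + 0 = 20)
(r*(-8))/((2 + 6)*5 - 32) = (20*(-8))/((2 + 6)*5 - 32) = -160/(8*5 - 32) = -160/(40 - 32) = -160/8 = -160*⅛ = -20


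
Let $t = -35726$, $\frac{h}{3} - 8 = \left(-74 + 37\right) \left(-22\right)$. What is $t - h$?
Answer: $-38192$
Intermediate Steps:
$h = 2466$ ($h = 24 + 3 \left(-74 + 37\right) \left(-22\right) = 24 + 3 \left(\left(-37\right) \left(-22\right)\right) = 24 + 3 \cdot 814 = 24 + 2442 = 2466$)
$t - h = -35726 - 2466 = -38192$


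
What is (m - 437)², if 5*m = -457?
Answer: 6980164/25 ≈ 2.7921e+5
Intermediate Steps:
m = -457/5 (m = (⅕)*(-457) = -457/5 ≈ -91.400)
(m - 437)² = (-457/5 - 437)² = (-2642/5)² = 6980164/25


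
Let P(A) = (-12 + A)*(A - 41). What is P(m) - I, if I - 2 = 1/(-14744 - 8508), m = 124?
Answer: 216104089/23252 ≈ 9294.0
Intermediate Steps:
I = 46503/23252 (I = 2 + 1/(-14744 - 8508) = 2 + 1/(-23252) = 2 - 1/23252 = 46503/23252 ≈ 2.0000)
P(A) = (-41 + A)*(-12 + A) (P(A) = (-12 + A)*(-41 + A) = (-41 + A)*(-12 + A))
P(m) - I = (492 + 124² - 53*124) - 1*46503/23252 = (492 + 15376 - 6572) - 46503/23252 = 9296 - 46503/23252 = 216104089/23252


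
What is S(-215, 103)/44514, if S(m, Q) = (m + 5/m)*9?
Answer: -4623/106339 ≈ -0.043474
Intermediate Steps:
S(m, Q) = 9*m + 45/m
S(-215, 103)/44514 = (9*(-215) + 45/(-215))/44514 = (-1935 + 45*(-1/215))*(1/44514) = (-1935 - 9/43)*(1/44514) = -83214/43*1/44514 = -4623/106339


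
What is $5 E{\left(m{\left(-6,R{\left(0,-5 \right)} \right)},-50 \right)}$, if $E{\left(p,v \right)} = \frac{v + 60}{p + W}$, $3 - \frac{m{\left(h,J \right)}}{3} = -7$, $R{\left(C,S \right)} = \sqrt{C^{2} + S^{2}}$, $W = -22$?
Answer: $\frac{25}{4} \approx 6.25$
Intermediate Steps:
$m{\left(h,J \right)} = 30$ ($m{\left(h,J \right)} = 9 - -21 = 9 + 21 = 30$)
$E{\left(p,v \right)} = \frac{60 + v}{-22 + p}$ ($E{\left(p,v \right)} = \frac{v + 60}{p - 22} = \frac{60 + v}{-22 + p}$)
$5 E{\left(m{\left(-6,R{\left(0,-5 \right)} \right)},-50 \right)} = 5 \frac{60 - 50}{-22 + 30} = 5 \cdot \frac{1}{8} \cdot 10 = 5 \cdot \frac{5}{4} = \frac{25}{4}$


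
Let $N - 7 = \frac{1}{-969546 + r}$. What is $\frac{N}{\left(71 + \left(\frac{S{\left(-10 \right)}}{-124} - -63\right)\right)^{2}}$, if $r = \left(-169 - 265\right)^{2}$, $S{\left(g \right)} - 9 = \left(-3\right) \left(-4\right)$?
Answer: $\frac{42040513352}{107567529194875} \approx 0.00039083$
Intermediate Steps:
$S{\left(g \right)} = 21$ ($S{\left(g \right)} = 9 - -12 = 9 + 12 = 21$)
$r = 188356$ ($r = \left(-434\right)^{2} = 188356$)
$N = \frac{5468329}{781190}$ ($N = 7 + \frac{1}{-969546 + 188356} = 7 + \frac{1}{-781190} = 7 - \frac{1}{781190} = \frac{5468329}{781190} \approx 7.0$)
$\frac{N}{\left(71 + \left(\frac{S{\left(-10 \right)}}{-124} - -63\right)\right)^{2}} = \frac{5468329}{781190 \left(71 + \left(\frac{21}{-124} - -63\right)\right)^{2}} = \frac{5468329}{781190 \left(71 + \left(21 \left(- \frac{1}{124}\right) + 63\right)\right)^{2}} = \frac{5468329}{781190 \left(71 + \left(- \frac{21}{124} + 63\right)\right)^{2}} = \frac{5468329}{781190 \left(71 + \frac{7791}{124}\right)^{2}} = \frac{5468329}{781190 \left(\frac{16595}{124}\right)^{2}} = \frac{5468329}{781190 \cdot \frac{275394025}{15376}} = \frac{5468329}{781190} \cdot \frac{15376}{275394025} = \frac{42040513352}{107567529194875}$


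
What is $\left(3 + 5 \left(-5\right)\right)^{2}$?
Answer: $484$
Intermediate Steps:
$\left(3 + 5 \left(-5\right)\right)^{2} = \left(3 - 25\right)^{2} = \left(-22\right)^{2} = 484$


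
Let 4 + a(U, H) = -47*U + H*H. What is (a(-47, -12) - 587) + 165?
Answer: 1927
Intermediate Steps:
a(U, H) = -4 + H² - 47*U (a(U, H) = -4 + (-47*U + H*H) = -4 + (-47*U + H²) = -4 + (H² - 47*U) = -4 + H² - 47*U)
(a(-47, -12) - 587) + 165 = ((-4 + (-12)² - 47*(-47)) - 587) + 165 = ((-4 + 144 + 2209) - 587) + 165 = (2349 - 587) + 165 = 1762 + 165 = 1927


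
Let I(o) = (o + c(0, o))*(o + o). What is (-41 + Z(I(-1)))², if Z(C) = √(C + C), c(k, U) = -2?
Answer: 1693 - 164*√3 ≈ 1408.9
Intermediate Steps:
I(o) = 2*o*(-2 + o) (I(o) = (o - 2)*(o + o) = (-2 + o)*(2*o) = 2*o*(-2 + o))
Z(C) = √2*√C (Z(C) = √(2*C) = √2*√C)
(-41 + Z(I(-1)))² = (-41 + √2*√(2*(-1)*(-2 - 1)))² = (-41 + √2*√(2*(-1)*(-3)))² = (-41 + √2*√6)² = (-41 + 2*√3)²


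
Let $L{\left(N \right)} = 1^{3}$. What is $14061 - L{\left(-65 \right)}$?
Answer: $14060$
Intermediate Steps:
$L{\left(N \right)} = 1$
$14061 - L{\left(-65 \right)} = 14061 - 1 = 14060$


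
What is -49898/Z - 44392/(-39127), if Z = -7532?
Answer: 1143359795/147352282 ≈ 7.7594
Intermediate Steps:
-49898/Z - 44392/(-39127) = -49898/(-7532) - 44392/(-39127) = -49898*(-1/7532) - 44392*(-1/39127) = 24949/3766 + 44392/39127 = 1143359795/147352282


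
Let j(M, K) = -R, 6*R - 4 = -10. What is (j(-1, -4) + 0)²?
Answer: 1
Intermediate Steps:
R = -1 (R = ⅔ + (⅙)*(-10) = ⅔ - 5/3 = -1)
j(M, K) = 1 (j(M, K) = -1*(-1) = 1)
(j(-1, -4) + 0)² = (1 + 0)² = 1² = 1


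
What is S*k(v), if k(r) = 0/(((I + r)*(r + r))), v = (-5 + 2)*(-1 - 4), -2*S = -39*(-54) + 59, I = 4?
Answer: 0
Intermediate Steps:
S = -2165/2 (S = -(-39*(-54) + 59)/2 = -(2106 + 59)/2 = -½*2165 = -2165/2 ≈ -1082.5)
v = 15 (v = -3*(-5) = 15)
k(r) = 0 (k(r) = 0/(((4 + r)*(r + r))) = 0/(((4 + r)*(2*r))) = 0/((2*r*(4 + r))) = 0*(1/(2*r*(4 + r))) = 0)
S*k(v) = -2165/2*0 = 0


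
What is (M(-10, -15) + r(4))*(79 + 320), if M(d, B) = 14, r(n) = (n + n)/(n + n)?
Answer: 5985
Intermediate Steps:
r(n) = 1 (r(n) = (2*n)/((2*n)) = (2*n)*(1/(2*n)) = 1)
(M(-10, -15) + r(4))*(79 + 320) = (14 + 1)*(79 + 320) = 15*399 = 5985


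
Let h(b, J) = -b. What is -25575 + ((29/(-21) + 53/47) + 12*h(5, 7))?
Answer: -25301995/987 ≈ -25635.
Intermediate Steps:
-25575 + ((29/(-21) + 53/47) + 12*h(5, 7)) = -25575 + ((29/(-21) + 53/47) + 12*(-1*5)) = -25575 + ((29*(-1/21) + 53*(1/47)) + 12*(-5)) = -25575 + ((-29/21 + 53/47) - 60) = -25575 + (-250/987 - 60) = -25575 - 59470/987 = -25301995/987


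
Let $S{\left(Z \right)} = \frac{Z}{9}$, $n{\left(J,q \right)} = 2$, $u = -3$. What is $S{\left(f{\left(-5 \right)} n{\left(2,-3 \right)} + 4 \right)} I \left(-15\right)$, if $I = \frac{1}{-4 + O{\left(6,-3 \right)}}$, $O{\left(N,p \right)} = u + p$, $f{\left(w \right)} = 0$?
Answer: $\frac{2}{3} \approx 0.66667$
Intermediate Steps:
$O{\left(N,p \right)} = -3 + p$
$I = - \frac{1}{10}$ ($I = \frac{1}{-4 - 6} = \frac{1}{-10} = - \frac{1}{10} \approx -0.1$)
$S{\left(Z \right)} = \frac{Z}{9}$ ($S{\left(Z \right)} = Z \frac{1}{9} = \frac{Z}{9}$)
$S{\left(f{\left(-5 \right)} n{\left(2,-3 \right)} + 4 \right)} I \left(-15\right) = \frac{0 \cdot 2 + 4}{9} \left(\left(- \frac{1}{10}\right) \left(-15\right)\right) = \frac{0 + 4}{9} \cdot \frac{3}{2} = \frac{1}{9} \cdot 4 \cdot \frac{3}{2} = \frac{4}{9} \cdot \frac{3}{2} = \frac{2}{3}$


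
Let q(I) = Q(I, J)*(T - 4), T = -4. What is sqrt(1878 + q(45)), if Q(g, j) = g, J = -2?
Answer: sqrt(1518) ≈ 38.962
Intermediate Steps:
q(I) = -8*I (q(I) = I*(-4 - 4) = I*(-8) = -8*I)
sqrt(1878 + q(45)) = sqrt(1878 - 8*45) = sqrt(1878 - 360) = sqrt(1518)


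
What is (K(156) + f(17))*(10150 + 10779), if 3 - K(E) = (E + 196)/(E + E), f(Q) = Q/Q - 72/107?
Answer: 192044504/4173 ≈ 46021.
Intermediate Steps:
f(Q) = 35/107 (f(Q) = 1 - 72*1/107 = 1 - 72/107 = 35/107)
K(E) = 3 - (196 + E)/(2*E) (K(E) = 3 - (E + 196)/(E + E) = 3 - (196 + E)/(2*E))
(K(156) + f(17))*(10150 + 10779) = ((5/2 - 98/156) + 35/107)*(10150 + 10779) = ((5/2 - 98*1/156) + 35/107)*20929 = ((5/2 - 49/78) + 35/107)*20929 = (73/39 + 35/107)*20929 = (9176/4173)*20929 = 192044504/4173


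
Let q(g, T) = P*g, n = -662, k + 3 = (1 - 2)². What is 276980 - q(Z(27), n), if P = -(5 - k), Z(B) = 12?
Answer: 277064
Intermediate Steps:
k = -2 (k = -3 + (1 - 2)² = -3 + (-1)² = -3 + 1 = -2)
P = -7 (P = -(5 - 1*(-2)) = -(5 + 2) = -1*7 = -7)
q(g, T) = -7*g
276980 - q(Z(27), n) = 276980 - (-7)*12 = 276980 - 1*(-84) = 276980 + 84 = 277064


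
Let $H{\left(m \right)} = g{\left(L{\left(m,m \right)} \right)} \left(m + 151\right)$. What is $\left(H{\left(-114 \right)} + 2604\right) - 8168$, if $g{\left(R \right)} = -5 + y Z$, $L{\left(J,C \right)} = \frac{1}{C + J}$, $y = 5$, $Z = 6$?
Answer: $-4639$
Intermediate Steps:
$g{\left(R \right)} = 25$ ($g{\left(R \right)} = -5 + 5 \cdot 6 = -5 + 30 = 25$)
$H{\left(m \right)} = 3775 + 25 m$ ($H{\left(m \right)} = 25 \left(m + 151\right) = 25 \left(151 + m\right) = 3775 + 25 m$)
$\left(H{\left(-114 \right)} + 2604\right) - 8168 = \left(\left(3775 + 25 \left(-114\right)\right) + 2604\right) - 8168 = \left(\left(3775 - 2850\right) + 2604\right) - 8168 = \left(925 + 2604\right) - 8168 = 3529 - 8168 = -4639$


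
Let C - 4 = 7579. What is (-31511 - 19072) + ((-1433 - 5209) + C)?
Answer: -49642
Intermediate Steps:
C = 7583 (C = 4 + 7579 = 7583)
(-31511 - 19072) + ((-1433 - 5209) + C) = (-31511 - 19072) + ((-1433 - 5209) + 7583) = -50583 + (-6642 + 7583) = -50583 + 941 = -49642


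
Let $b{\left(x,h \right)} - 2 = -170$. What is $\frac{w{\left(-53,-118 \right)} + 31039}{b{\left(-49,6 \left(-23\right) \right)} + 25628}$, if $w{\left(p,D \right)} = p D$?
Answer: $\frac{37293}{25460} \approx 1.4648$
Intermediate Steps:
$b{\left(x,h \right)} = -168$ ($b{\left(x,h \right)} = 2 - 170 = -168$)
$w{\left(p,D \right)} = D p$
$\frac{w{\left(-53,-118 \right)} + 31039}{b{\left(-49,6 \left(-23\right) \right)} + 25628} = \frac{\left(-118\right) \left(-53\right) + 31039}{-168 + 25628} = \frac{6254 + 31039}{25460} = 37293 \cdot \frac{1}{25460} = \frac{37293}{25460}$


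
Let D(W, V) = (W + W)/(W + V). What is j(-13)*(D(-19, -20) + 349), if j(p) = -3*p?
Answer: 13649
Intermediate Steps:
D(W, V) = 2*W/(V + W) (D(W, V) = (2*W)/(V + W) = 2*W/(V + W))
j(-13)*(D(-19, -20) + 349) = (-3*(-13))*(2*(-19)/(-20 - 19) + 349) = 39*(2*(-19)/(-39) + 349) = 39*(2*(-19)*(-1/39) + 349) = 39*(38/39 + 349) = 39*(13649/39) = 13649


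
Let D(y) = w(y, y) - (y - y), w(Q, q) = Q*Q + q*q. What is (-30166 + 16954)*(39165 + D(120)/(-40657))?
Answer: -21037502017260/40657 ≈ -5.1744e+8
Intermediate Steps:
w(Q, q) = Q² + q²
D(y) = 2*y² (D(y) = (y² + y²) - (y - y) = 2*y² - 1*0 = 2*y² + 0 = 2*y²)
(-30166 + 16954)*(39165 + D(120)/(-40657)) = (-30166 + 16954)*(39165 + (2*120²)/(-40657)) = -13212*(39165 + (2*14400)*(-1/40657)) = -13212*(39165 + 28800*(-1/40657)) = -13212*(39165 - 28800/40657) = -13212*1592302605/40657 = -21037502017260/40657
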